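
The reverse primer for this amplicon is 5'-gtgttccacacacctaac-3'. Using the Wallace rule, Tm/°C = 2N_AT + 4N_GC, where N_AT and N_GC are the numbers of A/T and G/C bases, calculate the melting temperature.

Base counts: G=2, C=7, A=5, T=4
A+T = 9, G+C = 9
Tm = 4·9 + 2·9 = 36 + 18 = 54°C

54°C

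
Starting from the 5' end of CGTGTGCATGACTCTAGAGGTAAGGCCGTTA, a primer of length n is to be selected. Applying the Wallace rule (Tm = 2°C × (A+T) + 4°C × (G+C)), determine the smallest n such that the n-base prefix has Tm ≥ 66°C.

n = 22

First 21 bases: CGTGTGCATGACTCTAGAGGT → Tm = 64°C (< 66°C)
First 22 bases: CGTGTGCATGACTCTAGAGGTA → Tm = 66°C (≥ 66°C)
Each additional base adds 2°C (A/T) or 4°C (G/C), so Tm is non-decreasing in n; n = 22 is the first length to reach 66°C.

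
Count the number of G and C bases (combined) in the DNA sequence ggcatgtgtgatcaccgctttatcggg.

Scanning the sequence gives C=6, A=4, T=8, G=9.
G+C = 9 + 6 = 15

15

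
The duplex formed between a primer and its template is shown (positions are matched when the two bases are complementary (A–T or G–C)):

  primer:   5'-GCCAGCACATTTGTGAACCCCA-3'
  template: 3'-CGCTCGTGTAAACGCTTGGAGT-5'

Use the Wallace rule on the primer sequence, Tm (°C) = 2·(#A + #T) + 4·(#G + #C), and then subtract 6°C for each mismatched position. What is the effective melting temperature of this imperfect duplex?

50°C

Primer base counts: A=6, T=4, G=4, C=8 → A+T=10, G+C=12
Perfect-match Tm = 2(10) + 4(12) = 20 + 48 = 68°C
Mismatches (positions where the bases are not complementary): 3 (at positions 3, 14, 20)
Effective Tm = 68 − 3×6 = 68 − 18 = 50°C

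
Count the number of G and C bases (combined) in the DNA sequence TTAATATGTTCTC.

3

Scanning the sequence gives A=3, G=1, C=2, T=7.
G+C = 1 + 2 = 3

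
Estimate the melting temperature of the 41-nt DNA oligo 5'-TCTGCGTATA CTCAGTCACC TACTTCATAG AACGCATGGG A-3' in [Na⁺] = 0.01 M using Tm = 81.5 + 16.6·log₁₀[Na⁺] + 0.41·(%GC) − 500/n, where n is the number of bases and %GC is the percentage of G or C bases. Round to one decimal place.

Length n = 41. T=11, G=8, A=11, C=11
G+C = 19, so %GC = 19/41 × 100 = 46.341%
Salt term: 16.6 × (-2) = -33.2
GC term: 0.41 × 46.341 = 19; length term: −500/41 = −12.195
Tm = 81.5 + (-33.2) + 19 − 12.195 = 55.105 → 55.1°C

55.1°C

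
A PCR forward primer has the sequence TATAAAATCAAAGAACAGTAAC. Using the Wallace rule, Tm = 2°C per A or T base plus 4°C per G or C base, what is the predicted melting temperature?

54°C

Scanning the sequence gives C=3, G=2, A=13, T=4.
AT pairs contribute 17, GC pairs contribute 5.
Tm = 2×17 + 4×5 = 54°C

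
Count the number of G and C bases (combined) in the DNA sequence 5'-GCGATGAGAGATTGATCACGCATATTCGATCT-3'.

14

Scanning the sequence gives C=6, G=8, A=9, T=9.
G+C = 8 + 6 = 14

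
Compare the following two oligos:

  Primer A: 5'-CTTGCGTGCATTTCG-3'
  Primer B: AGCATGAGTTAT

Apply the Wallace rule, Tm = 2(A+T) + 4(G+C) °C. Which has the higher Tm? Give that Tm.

Primer A: A+T=7, G+C=8 → Tm = 2(7)+4(8) = 46°C
Primer B: A+T=8, G+C=4 → Tm = 2(8)+4(4) = 32°C
46°C vs 32°C → primer A is higher.

Primer A, 46°C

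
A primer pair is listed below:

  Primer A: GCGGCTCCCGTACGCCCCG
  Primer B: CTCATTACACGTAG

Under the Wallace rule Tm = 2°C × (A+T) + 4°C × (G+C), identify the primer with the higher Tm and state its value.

Primer A, 70°C

Primer A: A+T=3, G+C=16 → Tm = 2(3)+4(16) = 70°C
Primer B: A+T=8, G+C=6 → Tm = 2(8)+4(6) = 40°C
70°C vs 40°C → primer A is higher.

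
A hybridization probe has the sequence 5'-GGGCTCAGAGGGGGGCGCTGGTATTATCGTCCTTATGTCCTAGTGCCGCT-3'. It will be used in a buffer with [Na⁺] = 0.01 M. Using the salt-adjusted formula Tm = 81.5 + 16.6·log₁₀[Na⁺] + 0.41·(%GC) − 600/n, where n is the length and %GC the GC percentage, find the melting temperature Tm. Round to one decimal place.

60.9°C

Length n = 50. Counting bases: G=18, A=6, T=14, C=12
G+C = 30, so %GC = 30/50 × 100 = 60%
Salt term: 16.6 × (-2) = -33.2
GC term: 0.41 × 60 = 24.6; length term: −600/50 = −12
Tm = 81.5 + (-33.2) + 24.6 − 12 = 60.9 → 60.9°C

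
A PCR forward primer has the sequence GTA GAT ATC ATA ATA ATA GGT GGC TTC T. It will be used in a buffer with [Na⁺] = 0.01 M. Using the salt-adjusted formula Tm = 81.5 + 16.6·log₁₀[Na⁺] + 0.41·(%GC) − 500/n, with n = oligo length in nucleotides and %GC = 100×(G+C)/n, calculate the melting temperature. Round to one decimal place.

43.6°C

Length n = 28. Base counts: T=10, G=6, A=9, C=3
G+C = 9, so %GC = 9/28 × 100 = 32.143%
Salt term: 16.6 × (-2) = -33.2
GC term: 0.41 × 32.143 = 13.179; length term: −500/28 = −17.857
Tm = 81.5 + (-33.2) + 13.179 − 17.857 = 43.622 → 43.6°C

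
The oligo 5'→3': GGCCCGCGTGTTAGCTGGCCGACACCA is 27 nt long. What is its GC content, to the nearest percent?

70%

Counting bases: G=9, A=4, T=4, C=10
G+C = 9 + 10 = 19 out of 27 bases
%GC = 19/27 × 100 = 70.37% ≈ 70%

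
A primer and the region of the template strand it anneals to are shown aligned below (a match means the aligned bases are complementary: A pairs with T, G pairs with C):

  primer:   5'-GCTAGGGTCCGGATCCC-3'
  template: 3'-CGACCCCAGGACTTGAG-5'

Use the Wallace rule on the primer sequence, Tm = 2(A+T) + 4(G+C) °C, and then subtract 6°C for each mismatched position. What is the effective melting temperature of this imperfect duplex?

34°C

Primer base counts: A=2, T=3, G=6, C=6 → A+T=5, G+C=12
Perfect-match Tm = 2(5) + 4(12) = 10 + 48 = 58°C
Mismatches (positions where the bases are not complementary): 4 (at positions 4, 11, 14, 16)
Effective Tm = 58 − 4×6 = 58 − 24 = 34°C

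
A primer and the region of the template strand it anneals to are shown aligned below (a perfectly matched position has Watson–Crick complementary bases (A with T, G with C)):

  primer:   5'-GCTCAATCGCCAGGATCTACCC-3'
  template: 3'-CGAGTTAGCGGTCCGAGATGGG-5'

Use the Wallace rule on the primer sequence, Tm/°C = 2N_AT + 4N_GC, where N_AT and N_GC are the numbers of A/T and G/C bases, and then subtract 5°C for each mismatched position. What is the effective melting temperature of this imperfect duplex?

Primer base counts: A=5, T=4, G=4, C=9 → A+T=9, G+C=13
Perfect-match Tm = 2(9) + 4(13) = 18 + 52 = 70°C
Mismatches (positions where the bases are not complementary): 1 (at position 15)
Effective Tm = 70 − 1×5 = 70 − 5 = 65°C

65°C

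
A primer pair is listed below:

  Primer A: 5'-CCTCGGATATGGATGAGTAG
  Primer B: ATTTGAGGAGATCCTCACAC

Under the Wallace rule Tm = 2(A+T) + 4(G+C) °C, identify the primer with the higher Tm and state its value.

Primer A: A+T=10, G+C=10 → Tm = 2(10)+4(10) = 60°C
Primer B: A+T=11, G+C=9 → Tm = 2(11)+4(9) = 58°C
60°C vs 58°C → primer A is higher.

Primer A, 60°C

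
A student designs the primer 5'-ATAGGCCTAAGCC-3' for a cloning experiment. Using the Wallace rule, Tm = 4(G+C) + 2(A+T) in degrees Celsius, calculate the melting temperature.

Scanning the sequence gives G=3, A=4, T=2, C=4.
A+T = 6, G+C = 7
Tm = 4·7 + 2·6 = 28 + 12 = 40°C

40°C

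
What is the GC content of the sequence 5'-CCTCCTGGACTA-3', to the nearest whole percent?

Counting bases: T=3, C=5, A=2, G=2
G+C = 2 + 5 = 7 out of 12 bases
%GC = 7/12 × 100 = 58.33% ≈ 58%

58%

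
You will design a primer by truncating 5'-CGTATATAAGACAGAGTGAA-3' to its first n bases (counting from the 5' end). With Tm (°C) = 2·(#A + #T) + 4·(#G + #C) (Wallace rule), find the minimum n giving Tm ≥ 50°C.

n = 18

First 17 bases: CGTATATAAGACAGAGT → Tm = 46°C (< 50°C)
First 18 bases: CGTATATAAGACAGAGTG → Tm = 50°C (≥ 50°C)
Each additional base adds 2°C (A/T) or 4°C (G/C), so Tm is non-decreasing in n; n = 18 is the first length to reach 50°C.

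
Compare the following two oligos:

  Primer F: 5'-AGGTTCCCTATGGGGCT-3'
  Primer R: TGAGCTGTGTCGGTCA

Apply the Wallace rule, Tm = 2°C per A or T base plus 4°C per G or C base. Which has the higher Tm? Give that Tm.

Primer F: A+T=7, G+C=10 → Tm = 2(7)+4(10) = 54°C
Primer R: A+T=7, G+C=9 → Tm = 2(7)+4(9) = 50°C
54°C vs 50°C → primer F is higher.

Primer F, 54°C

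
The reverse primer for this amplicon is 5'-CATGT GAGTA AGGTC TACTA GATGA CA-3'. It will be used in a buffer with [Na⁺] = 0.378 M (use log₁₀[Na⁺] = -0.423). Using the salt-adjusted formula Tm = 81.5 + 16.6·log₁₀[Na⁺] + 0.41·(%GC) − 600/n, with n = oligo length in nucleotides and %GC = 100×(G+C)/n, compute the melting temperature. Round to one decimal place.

69.0°C

Length n = 27. Scanning the sequence gives G=7, A=9, C=4, T=7.
G+C = 11, so %GC = 11/27 × 100 = 40.741%
Salt term: 16.6 × (-0.423) = -7.022
GC term: 0.41 × 40.741 = 16.704; length term: −600/27 = −22.222
Tm = 81.5 + (-7.022) + 16.704 − 22.222 = 68.96 → 69.0°C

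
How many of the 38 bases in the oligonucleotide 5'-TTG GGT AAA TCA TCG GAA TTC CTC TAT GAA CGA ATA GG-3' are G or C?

15

Scanning the sequence gives T=11, G=9, C=6, A=12.
Total G or C: 9 + 6 = 15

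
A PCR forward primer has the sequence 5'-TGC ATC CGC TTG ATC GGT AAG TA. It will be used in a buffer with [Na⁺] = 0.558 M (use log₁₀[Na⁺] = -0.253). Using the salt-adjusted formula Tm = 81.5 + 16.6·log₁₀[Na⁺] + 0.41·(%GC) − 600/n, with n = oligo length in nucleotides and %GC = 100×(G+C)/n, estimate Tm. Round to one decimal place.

Length n = 23. Base counts: A=5, G=6, C=5, T=7
G+C = 11, so %GC = 11/23 × 100 = 47.826%
Salt term: 16.6 × (-0.253) = -4.2
GC term: 0.41 × 47.826 = 19.609; length term: −600/23 = −26.087
Tm = 81.5 + (-4.2) + 19.609 − 26.087 = 70.822 → 70.8°C

70.8°C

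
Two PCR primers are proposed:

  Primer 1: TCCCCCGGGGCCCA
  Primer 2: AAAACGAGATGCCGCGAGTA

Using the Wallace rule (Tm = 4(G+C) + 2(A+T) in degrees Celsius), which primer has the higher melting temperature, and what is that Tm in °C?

Primer 1: A+T=2, G+C=12 → Tm = 2(2)+4(12) = 52°C
Primer 2: A+T=10, G+C=10 → Tm = 2(10)+4(10) = 60°C
52°C vs 60°C → primer 2 is higher.

Primer 2, 60°C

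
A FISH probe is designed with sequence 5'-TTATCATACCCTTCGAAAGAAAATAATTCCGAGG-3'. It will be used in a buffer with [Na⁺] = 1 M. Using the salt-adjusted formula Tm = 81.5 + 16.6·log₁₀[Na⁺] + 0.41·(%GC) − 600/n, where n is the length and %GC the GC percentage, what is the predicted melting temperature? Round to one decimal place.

Length n = 34. Counting bases: T=9, A=13, C=7, G=5
G+C = 12, so %GC = 12/34 × 100 = 35.294%
Salt term: 16.6 × (0) = 0
GC term: 0.41 × 35.294 = 14.471; length term: −600/34 = −17.647
Tm = 81.5 + (0) + 14.471 − 17.647 = 78.324 → 78.3°C

78.3°C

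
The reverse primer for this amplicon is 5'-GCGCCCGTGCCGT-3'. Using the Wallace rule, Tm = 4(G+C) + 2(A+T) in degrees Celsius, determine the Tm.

48°C

Base counts: T=2, C=6, G=5, A=0
AT pairs contribute 2, GC pairs contribute 11.
Tm = 4·11 + 2·2 = 44 + 4 = 48°C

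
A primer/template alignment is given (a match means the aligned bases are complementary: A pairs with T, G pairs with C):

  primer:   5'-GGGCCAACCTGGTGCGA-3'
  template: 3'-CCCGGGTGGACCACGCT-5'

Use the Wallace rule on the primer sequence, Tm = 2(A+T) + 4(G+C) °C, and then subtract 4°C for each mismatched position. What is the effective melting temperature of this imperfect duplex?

Primer base counts: A=3, T=2, G=7, C=5 → A+T=5, G+C=12
Perfect-match Tm = 2(5) + 4(12) = 10 + 48 = 58°C
Mismatches (positions where the bases are not complementary): 1 (at position 6)
Effective Tm = 58 − 1×4 = 58 − 4 = 54°C

54°C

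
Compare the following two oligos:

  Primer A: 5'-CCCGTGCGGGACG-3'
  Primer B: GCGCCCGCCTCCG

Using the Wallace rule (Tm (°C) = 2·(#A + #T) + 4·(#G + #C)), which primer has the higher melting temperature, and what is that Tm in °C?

Primer A: A+T=2, G+C=11 → Tm = 2(2)+4(11) = 48°C
Primer B: A+T=1, G+C=12 → Tm = 2(1)+4(12) = 50°C
48°C vs 50°C → primer B is higher.

Primer B, 50°C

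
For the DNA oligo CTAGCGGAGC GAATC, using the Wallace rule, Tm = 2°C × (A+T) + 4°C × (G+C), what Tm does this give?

C=4, G=5, A=4, T=2
AT pairs contribute 6, GC pairs contribute 9.
Tm = 2×6 + 4×9 = 48°C

48°C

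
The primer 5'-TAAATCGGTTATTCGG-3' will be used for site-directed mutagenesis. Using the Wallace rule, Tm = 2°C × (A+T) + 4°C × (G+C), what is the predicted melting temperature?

44°C

T=6, G=4, C=2, A=4
AT pairs contribute 10, GC pairs contribute 6.
Tm = 2(10) + 4(6) = 20 + 24 = 44°C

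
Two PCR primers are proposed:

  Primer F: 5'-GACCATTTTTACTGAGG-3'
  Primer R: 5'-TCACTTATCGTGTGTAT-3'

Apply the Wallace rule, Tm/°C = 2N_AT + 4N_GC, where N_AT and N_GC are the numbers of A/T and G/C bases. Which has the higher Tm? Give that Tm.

Primer F: A+T=10, G+C=7 → Tm = 2(10)+4(7) = 48°C
Primer R: A+T=11, G+C=6 → Tm = 2(11)+4(6) = 46°C
48°C vs 46°C → primer F is higher.

Primer F, 48°C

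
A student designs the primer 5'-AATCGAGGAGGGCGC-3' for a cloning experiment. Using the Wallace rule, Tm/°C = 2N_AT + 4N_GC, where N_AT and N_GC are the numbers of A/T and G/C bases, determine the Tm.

50°C

T=1, C=3, G=7, A=4
So N_AT = 5 and N_GC = 10.
Tm = 4·10 + 2·5 = 40 + 10 = 50°C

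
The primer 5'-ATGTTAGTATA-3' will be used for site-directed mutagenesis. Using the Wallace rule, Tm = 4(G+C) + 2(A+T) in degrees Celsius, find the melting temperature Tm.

Base counts: C=0, G=2, A=4, T=5
So N_AT = 9 and N_GC = 2.
Tm = 2×9 + 4×2 = 26°C

26°C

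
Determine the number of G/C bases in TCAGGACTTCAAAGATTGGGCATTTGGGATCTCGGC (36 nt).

18

Base counts: T=10, C=7, G=11, A=8
Total G or C: 11 + 7 = 18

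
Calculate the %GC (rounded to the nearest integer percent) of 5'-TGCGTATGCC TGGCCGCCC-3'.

Scanning the sequence gives C=8, A=1, T=4, G=6.
G+C = 6 + 8 = 14 out of 19 bases
%GC = 14/19 × 100 = 73.68% ≈ 74%

74%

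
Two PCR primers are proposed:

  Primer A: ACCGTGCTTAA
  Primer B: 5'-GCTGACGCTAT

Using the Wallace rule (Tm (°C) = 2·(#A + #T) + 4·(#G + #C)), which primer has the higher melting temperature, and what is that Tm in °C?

Primer A: A+T=6, G+C=5 → Tm = 2(6)+4(5) = 32°C
Primer B: A+T=5, G+C=6 → Tm = 2(5)+4(6) = 34°C
32°C vs 34°C → primer B is higher.

Primer B, 34°C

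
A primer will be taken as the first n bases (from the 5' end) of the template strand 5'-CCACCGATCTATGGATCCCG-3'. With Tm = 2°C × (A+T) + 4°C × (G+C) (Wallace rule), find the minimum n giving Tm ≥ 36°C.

n = 12

First 11 bases: CCACCGATCTA → Tm = 34°C (< 36°C)
First 12 bases: CCACCGATCTAT → Tm = 36°C (≥ 36°C)
Each additional base adds 2°C (A/T) or 4°C (G/C), so Tm is non-decreasing in n; n = 12 is the first length to reach 36°C.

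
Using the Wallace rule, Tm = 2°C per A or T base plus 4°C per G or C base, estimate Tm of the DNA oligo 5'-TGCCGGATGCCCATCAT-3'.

Base counts: C=6, A=3, G=4, T=4
So N_AT = 7 and N_GC = 10.
Tm = 2(7) + 4(10) = 14 + 40 = 54°C

54°C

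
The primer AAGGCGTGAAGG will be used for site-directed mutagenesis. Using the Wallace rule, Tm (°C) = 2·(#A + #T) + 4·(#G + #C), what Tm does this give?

38°C

G=6, A=4, C=1, T=1
So N_AT = 5 and N_GC = 7.
Tm = 2(5) + 4(7) = 10 + 28 = 38°C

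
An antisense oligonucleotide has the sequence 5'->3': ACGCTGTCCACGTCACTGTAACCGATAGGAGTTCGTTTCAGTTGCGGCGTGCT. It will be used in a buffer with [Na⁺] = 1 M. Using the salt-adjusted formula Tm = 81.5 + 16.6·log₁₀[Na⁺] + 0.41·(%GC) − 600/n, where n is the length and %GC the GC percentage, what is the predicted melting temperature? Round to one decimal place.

92.6°C

Length n = 53. T=15, A=9, C=14, G=15
G+C = 29, so %GC = 29/53 × 100 = 54.717%
Salt term: 16.6 × (0) = 0
GC term: 0.41 × 54.717 = 22.434; length term: −600/53 = −11.321
Tm = 81.5 + (0) + 22.434 − 11.321 = 92.613 → 92.6°C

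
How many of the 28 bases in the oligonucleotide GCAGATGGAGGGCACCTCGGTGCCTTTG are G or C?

18

Counting bases: T=6, C=7, G=11, A=4
Total G or C: 11 + 7 = 18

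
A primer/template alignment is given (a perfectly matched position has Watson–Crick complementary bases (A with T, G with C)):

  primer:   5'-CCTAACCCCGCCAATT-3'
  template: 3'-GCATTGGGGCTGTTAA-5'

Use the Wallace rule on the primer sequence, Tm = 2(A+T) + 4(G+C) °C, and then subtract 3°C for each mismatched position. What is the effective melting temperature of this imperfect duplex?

Primer base counts: A=4, T=3, G=1, C=8 → A+T=7, G+C=9
Perfect-match Tm = 2(7) + 4(9) = 14 + 36 = 50°C
Mismatches (positions where the bases are not complementary): 2 (at positions 2, 11)
Effective Tm = 50 − 2×3 = 50 − 6 = 44°C

44°C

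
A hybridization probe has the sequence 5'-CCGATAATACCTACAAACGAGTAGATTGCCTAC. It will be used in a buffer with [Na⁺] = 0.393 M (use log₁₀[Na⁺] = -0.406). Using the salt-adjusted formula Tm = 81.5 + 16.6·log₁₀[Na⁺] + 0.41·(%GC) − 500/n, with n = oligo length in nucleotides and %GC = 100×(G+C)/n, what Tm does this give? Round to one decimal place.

Length n = 33. A=12, T=7, G=5, C=9
G+C = 14, so %GC = 14/33 × 100 = 42.424%
Salt term: 16.6 × (-0.406) = -6.74
GC term: 0.41 × 42.424 = 17.394; length term: −500/33 = −15.152
Tm = 81.5 + (-6.74) + 17.394 − 15.152 = 77.002 → 77.0°C

77.0°C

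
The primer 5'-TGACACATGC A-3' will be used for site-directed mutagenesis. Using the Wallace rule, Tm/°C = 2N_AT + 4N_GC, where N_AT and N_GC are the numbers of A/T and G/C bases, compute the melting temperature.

A=4, T=2, C=3, G=2
So N_AT = 6 and N_GC = 5.
Tm = 2(6) + 4(5) = 12 + 20 = 32°C

32°C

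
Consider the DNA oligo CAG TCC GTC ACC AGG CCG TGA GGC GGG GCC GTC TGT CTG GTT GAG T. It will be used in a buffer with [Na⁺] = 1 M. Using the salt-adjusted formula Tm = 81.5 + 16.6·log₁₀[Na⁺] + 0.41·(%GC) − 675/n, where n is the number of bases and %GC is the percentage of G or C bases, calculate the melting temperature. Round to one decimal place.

Length n = 46. Counting bases: G=18, A=5, C=13, T=10
G+C = 31, so %GC = 31/46 × 100 = 67.391%
Salt term: 16.6 × (0) = 0
GC term: 0.41 × 67.391 = 27.63; length term: −675/46 = −14.674
Tm = 81.5 + (0) + 27.63 − 14.674 = 94.456 → 94.5°C

94.5°C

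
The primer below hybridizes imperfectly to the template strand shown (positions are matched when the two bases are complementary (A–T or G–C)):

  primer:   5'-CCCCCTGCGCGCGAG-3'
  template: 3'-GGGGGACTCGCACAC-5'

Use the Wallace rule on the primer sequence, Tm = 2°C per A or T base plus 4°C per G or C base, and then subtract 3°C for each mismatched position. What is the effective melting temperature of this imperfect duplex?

Primer base counts: A=1, T=1, G=5, C=8 → A+T=2, G+C=13
Perfect-match Tm = 2(2) + 4(13) = 4 + 52 = 56°C
Mismatches (positions where the bases are not complementary): 3 (at positions 8, 12, 14)
Effective Tm = 56 − 3×3 = 56 − 9 = 47°C

47°C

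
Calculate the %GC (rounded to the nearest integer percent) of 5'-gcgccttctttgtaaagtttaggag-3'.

G=7, A=5, C=4, T=9
G+C = 7 + 4 = 11 out of 25 bases
%GC = 11/25 × 100 = 44% ≈ 44%

44%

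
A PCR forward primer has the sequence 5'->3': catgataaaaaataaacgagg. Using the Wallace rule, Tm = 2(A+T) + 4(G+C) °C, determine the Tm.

G=4, T=3, C=2, A=12
So N_AT = 15 and N_GC = 6.
Tm = 2×15 + 4×6 = 54°C

54°C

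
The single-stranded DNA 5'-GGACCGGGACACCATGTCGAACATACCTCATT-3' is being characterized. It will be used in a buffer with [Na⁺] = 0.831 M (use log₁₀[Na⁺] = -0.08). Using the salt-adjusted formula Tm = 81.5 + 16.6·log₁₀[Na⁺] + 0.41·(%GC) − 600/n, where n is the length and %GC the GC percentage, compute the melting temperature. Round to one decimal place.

Length n = 32. A=9, G=7, T=6, C=10
G+C = 17, so %GC = 17/32 × 100 = 53.125%
Salt term: 16.6 × (-0.08) = -1.328
GC term: 0.41 × 53.125 = 21.781; length term: −600/32 = −18.75
Tm = 81.5 + (-1.328) + 21.781 − 18.75 = 83.203 → 83.2°C

83.2°C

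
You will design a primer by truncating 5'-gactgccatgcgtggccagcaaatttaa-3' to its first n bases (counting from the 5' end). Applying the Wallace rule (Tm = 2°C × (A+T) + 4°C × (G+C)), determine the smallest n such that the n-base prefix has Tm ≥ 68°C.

First 19 bases: GACTGCCATGCGTGGCCAG → Tm = 64°C (< 68°C)
First 20 bases: GACTGCCATGCGTGGCCAGC → Tm = 68°C (≥ 68°C)
Since every base adds ≥2°C, Tm only increases with n, so the threshold is first crossed at n = 20.

n = 20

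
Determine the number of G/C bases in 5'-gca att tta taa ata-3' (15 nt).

2

Base counts: T=6, C=1, A=7, G=1
Total G or C: 1 + 1 = 2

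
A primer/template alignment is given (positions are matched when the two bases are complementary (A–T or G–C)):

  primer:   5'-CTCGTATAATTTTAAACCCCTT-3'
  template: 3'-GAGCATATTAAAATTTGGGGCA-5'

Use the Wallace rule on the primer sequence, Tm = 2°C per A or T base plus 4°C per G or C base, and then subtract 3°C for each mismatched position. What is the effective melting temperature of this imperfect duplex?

55°C

Primer base counts: A=6, T=9, G=1, C=6 → A+T=15, G+C=7
Perfect-match Tm = 2(15) + 4(7) = 30 + 28 = 58°C
Mismatches (positions where the bases are not complementary): 1 (at position 21)
Effective Tm = 58 − 1×3 = 58 − 3 = 55°C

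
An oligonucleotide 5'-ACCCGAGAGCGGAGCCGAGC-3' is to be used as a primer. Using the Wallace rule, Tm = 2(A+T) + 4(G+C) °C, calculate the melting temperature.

70°C

T=0, A=5, C=7, G=8
A+T = 5, G+C = 15
Tm = 2(5) + 4(15) = 10 + 60 = 70°C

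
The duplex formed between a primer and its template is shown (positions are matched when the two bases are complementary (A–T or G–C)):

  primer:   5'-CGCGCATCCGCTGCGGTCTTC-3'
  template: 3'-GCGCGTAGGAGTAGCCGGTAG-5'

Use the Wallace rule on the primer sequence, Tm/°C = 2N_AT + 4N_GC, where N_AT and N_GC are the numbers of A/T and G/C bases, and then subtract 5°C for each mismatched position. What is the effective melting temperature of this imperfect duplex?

47°C

Primer base counts: A=1, T=5, G=6, C=9 → A+T=6, G+C=15
Perfect-match Tm = 2(6) + 4(15) = 12 + 60 = 72°C
Mismatches (positions where the bases are not complementary): 5 (at positions 10, 12, 13, 17, 19)
Effective Tm = 72 − 5×5 = 72 − 25 = 47°C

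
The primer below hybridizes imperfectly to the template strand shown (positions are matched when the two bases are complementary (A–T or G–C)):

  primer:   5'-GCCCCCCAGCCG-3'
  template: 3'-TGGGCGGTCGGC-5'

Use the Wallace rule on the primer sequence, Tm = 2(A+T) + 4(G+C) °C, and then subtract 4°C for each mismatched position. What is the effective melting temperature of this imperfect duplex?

Primer base counts: A=1, T=0, G=3, C=8 → A+T=1, G+C=11
Perfect-match Tm = 2(1) + 4(11) = 2 + 44 = 46°C
Mismatches (positions where the bases are not complementary): 2 (at positions 1, 5)
Effective Tm = 46 − 2×4 = 46 − 8 = 38°C

38°C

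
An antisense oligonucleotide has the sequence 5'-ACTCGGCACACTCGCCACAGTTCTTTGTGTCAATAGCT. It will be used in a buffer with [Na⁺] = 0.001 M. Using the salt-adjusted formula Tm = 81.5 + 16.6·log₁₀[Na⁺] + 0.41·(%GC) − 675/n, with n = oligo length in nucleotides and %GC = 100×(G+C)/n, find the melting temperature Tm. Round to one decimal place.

34.4°C

Length n = 38. T=11, G=7, C=12, A=8
G+C = 19, so %GC = 19/38 × 100 = 50%
Salt term: 16.6 × (-3) = -49.8
GC term: 0.41 × 50 = 20.5; length term: −675/38 = −17.763
Tm = 81.5 + (-49.8) + 20.5 − 17.763 = 34.437 → 34.4°C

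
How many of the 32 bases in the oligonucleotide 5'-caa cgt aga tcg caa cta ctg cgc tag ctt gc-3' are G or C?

17

Scanning the sequence gives C=10, A=8, T=7, G=7.
G+C = 7 + 10 = 17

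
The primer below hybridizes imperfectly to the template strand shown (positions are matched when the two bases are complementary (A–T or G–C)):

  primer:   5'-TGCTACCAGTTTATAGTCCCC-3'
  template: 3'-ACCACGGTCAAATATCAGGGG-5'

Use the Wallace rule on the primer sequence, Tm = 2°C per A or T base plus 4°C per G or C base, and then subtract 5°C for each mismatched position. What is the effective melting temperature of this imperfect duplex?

Primer base counts: A=4, T=7, G=3, C=7 → A+T=11, G+C=10
Perfect-match Tm = 2(11) + 4(10) = 22 + 40 = 62°C
Mismatches (positions where the bases are not complementary): 2 (at positions 3, 5)
Effective Tm = 62 − 2×5 = 62 − 10 = 52°C

52°C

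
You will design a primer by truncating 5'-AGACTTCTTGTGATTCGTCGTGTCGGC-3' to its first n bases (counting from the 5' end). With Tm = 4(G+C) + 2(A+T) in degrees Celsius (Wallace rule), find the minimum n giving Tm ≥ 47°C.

n = 17

First 16 bases: AGACTTCTTGTGATTC → Tm = 44°C (< 47°C)
First 17 bases: AGACTTCTTGTGATTCG → Tm = 48°C (≥ 47°C)
Since every base adds ≥2°C, Tm only increases with n, so the threshold is first crossed at n = 17.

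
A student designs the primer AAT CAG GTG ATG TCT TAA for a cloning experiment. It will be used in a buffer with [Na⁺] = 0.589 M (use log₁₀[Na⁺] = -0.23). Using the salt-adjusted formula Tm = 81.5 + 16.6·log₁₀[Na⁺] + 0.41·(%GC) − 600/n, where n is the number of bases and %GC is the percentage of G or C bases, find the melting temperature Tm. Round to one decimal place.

Length n = 18. Counting bases: G=4, A=6, C=2, T=6
G+C = 6, so %GC = 6/18 × 100 = 33.333%
Salt term: 16.6 × (-0.23) = -3.818
GC term: 0.41 × 33.333 = 13.667; length term: −600/18 = −33.333
Tm = 81.5 + (-3.818) + 13.667 − 33.333 = 58.016 → 58.0°C

58.0°C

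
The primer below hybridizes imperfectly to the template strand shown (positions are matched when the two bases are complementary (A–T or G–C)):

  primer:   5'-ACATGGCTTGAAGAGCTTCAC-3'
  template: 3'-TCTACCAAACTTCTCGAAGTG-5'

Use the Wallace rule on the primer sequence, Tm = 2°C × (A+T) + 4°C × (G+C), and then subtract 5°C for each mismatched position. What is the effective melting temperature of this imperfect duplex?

Primer base counts: A=6, T=5, G=5, C=5 → A+T=11, G+C=10
Perfect-match Tm = 2(11) + 4(10) = 22 + 40 = 62°C
Mismatches (positions where the bases are not complementary): 2 (at positions 2, 7)
Effective Tm = 62 − 2×5 = 62 − 10 = 52°C

52°C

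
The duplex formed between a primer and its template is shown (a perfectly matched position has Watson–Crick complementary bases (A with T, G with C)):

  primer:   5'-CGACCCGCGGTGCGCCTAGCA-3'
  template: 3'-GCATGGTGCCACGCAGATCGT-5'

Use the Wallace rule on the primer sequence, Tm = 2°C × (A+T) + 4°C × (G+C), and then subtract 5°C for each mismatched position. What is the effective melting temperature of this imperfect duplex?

Primer base counts: A=3, T=2, G=7, C=9 → A+T=5, G+C=16
Perfect-match Tm = 2(5) + 4(16) = 10 + 64 = 74°C
Mismatches (positions where the bases are not complementary): 4 (at positions 3, 4, 7, 15)
Effective Tm = 74 − 4×5 = 74 − 20 = 54°C

54°C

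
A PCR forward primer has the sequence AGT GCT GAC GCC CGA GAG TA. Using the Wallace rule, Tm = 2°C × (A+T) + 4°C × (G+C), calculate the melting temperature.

Counting bases: G=7, C=5, T=3, A=5
AT pairs contribute 8, GC pairs contribute 12.
Tm = 2×8 + 4×12 = 64°C

64°C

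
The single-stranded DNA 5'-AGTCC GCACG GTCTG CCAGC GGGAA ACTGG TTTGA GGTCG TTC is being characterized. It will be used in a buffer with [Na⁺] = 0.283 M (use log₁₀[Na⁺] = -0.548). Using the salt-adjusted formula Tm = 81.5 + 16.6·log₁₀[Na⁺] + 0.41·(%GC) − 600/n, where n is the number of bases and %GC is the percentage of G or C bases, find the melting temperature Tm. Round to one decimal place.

Length n = 43. G=15, T=10, C=11, A=7
G+C = 26, so %GC = 26/43 × 100 = 60.465%
Salt term: 16.6 × (-0.548) = -9.097
GC term: 0.41 × 60.465 = 24.791; length term: −600/43 = −13.953
Tm = 81.5 + (-9.097) + 24.791 − 13.953 = 83.241 → 83.2°C

83.2°C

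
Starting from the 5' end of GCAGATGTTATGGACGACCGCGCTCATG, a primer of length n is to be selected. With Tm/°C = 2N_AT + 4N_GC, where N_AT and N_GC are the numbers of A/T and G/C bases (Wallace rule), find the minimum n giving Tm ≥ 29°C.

n = 11

First 10 bases: GCAGATGTTA → Tm = 28°C (< 29°C)
First 11 bases: GCAGATGTTAT → Tm = 30°C (≥ 29°C)
Since every base adds ≥2°C, Tm only increases with n, so the threshold is first crossed at n = 11.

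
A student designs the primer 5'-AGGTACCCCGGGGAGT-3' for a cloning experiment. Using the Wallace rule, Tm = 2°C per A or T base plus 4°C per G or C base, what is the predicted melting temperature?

54°C

T=2, C=4, A=3, G=7
A+T = 5, G+C = 11
Tm = 2(5) + 4(11) = 10 + 44 = 54°C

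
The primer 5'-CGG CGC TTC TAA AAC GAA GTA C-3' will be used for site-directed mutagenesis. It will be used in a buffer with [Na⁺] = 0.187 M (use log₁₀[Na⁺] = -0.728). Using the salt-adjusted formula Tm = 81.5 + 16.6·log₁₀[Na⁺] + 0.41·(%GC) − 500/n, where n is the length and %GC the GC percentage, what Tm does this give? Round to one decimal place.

Length n = 22. Base counts: C=6, A=7, T=4, G=5
G+C = 11, so %GC = 11/22 × 100 = 50%
Salt term: 16.6 × (-0.728) = -12.085
GC term: 0.41 × 50 = 20.5; length term: −500/22 = −22.727
Tm = 81.5 + (-12.085) + 20.5 − 22.727 = 67.188 → 67.2°C

67.2°C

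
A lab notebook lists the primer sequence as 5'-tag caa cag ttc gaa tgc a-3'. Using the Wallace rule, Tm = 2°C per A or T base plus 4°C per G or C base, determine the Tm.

Counting bases: G=4, A=7, C=4, T=4
AT pairs contribute 11, GC pairs contribute 8.
Tm = 2×11 + 4×8 = 54°C

54°C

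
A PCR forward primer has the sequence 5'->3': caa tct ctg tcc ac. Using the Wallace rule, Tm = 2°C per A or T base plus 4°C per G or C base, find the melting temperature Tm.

42°C

G=1, T=4, C=6, A=3
So N_AT = 7 and N_GC = 7.
Tm = 4·7 + 2·7 = 28 + 14 = 42°C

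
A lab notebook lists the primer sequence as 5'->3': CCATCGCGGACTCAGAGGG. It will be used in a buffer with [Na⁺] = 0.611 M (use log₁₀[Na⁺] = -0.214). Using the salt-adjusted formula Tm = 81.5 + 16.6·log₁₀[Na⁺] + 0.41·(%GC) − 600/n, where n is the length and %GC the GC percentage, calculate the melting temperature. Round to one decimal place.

74.4°C

Length n = 19. A=4, G=7, C=6, T=2
G+C = 13, so %GC = 13/19 × 100 = 68.421%
Salt term: 16.6 × (-0.214) = -3.552
GC term: 0.41 × 68.421 = 28.053; length term: −600/19 = −31.579
Tm = 81.5 + (-3.552) + 28.053 − 31.579 = 74.422 → 74.4°C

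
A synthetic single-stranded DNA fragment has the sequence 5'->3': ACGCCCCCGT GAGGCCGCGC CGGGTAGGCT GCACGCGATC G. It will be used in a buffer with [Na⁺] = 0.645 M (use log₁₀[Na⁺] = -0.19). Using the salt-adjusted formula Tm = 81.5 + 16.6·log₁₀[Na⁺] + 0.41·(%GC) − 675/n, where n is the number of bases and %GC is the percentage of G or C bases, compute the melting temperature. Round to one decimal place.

Length n = 41. Base counts: G=16, T=4, C=16, A=5
G+C = 32, so %GC = 32/41 × 100 = 78.049%
Salt term: 16.6 × (-0.19) = -3.154
GC term: 0.41 × 78.049 = 32; length term: −675/41 = −16.463
Tm = 81.5 + (-3.154) + 32 − 16.463 = 93.883 → 93.9°C

93.9°C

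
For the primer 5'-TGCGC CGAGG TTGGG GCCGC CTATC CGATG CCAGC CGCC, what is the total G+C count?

Counting bases: C=15, A=4, G=14, T=6
Total G or C: 14 + 15 = 29

29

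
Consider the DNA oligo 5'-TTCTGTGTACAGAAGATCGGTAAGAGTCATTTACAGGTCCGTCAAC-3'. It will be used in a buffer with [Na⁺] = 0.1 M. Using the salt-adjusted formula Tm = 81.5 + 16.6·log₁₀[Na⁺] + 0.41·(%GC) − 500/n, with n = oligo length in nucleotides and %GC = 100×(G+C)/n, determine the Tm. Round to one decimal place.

Length n = 46. Scanning the sequence gives G=11, T=13, A=13, C=9.
G+C = 20, so %GC = 20/46 × 100 = 43.478%
Salt term: 16.6 × (-1) = -16.6
GC term: 0.41 × 43.478 = 17.826; length term: −500/46 = −10.87
Tm = 81.5 + (-16.6) + 17.826 − 10.87 = 71.856 → 71.9°C

71.9°C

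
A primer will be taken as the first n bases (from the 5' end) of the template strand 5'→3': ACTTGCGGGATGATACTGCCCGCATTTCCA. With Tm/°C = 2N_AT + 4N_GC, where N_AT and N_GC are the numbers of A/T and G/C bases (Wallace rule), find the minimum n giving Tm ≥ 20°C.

First 6 bases: ACTTGC → Tm = 18°C (< 20°C)
First 7 bases: ACTTGCG → Tm = 22°C (≥ 20°C)
Since every base adds ≥2°C, Tm only increases with n, so the threshold is first crossed at n = 7.

n = 7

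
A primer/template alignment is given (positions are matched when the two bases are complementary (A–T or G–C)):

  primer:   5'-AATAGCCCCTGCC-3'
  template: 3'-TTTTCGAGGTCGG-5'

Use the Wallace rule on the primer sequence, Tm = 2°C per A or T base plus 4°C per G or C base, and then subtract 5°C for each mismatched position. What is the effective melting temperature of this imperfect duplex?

27°C

Primer base counts: A=3, T=2, G=2, C=6 → A+T=5, G+C=8
Perfect-match Tm = 2(5) + 4(8) = 10 + 32 = 42°C
Mismatches (positions where the bases are not complementary): 3 (at positions 3, 7, 10)
Effective Tm = 42 − 3×5 = 42 − 15 = 27°C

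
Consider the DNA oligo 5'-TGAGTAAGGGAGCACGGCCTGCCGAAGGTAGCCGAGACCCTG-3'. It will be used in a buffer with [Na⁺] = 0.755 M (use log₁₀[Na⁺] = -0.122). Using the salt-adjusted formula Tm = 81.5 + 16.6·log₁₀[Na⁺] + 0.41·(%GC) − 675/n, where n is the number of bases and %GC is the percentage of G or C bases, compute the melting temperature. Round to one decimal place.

89.8°C

Length n = 42. Scanning the sequence gives C=11, G=16, A=10, T=5.
G+C = 27, so %GC = 27/42 × 100 = 64.286%
Salt term: 16.6 × (-0.122) = -2.025
GC term: 0.41 × 64.286 = 26.357; length term: −675/42 = −16.071
Tm = 81.5 + (-2.025) + 26.357 − 16.071 = 89.761 → 89.8°C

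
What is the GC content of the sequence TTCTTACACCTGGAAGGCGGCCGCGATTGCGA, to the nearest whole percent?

59%

G=10, A=6, C=9, T=7
G+C = 10 + 9 = 19 out of 32 bases
%GC = 19/32 × 100 = 59.38% ≈ 59%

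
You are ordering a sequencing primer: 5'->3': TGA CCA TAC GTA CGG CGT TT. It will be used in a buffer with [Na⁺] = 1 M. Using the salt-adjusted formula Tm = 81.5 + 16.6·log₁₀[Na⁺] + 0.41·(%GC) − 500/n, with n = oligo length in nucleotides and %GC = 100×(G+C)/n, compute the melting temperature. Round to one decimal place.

Length n = 20. Scanning the sequence gives C=5, T=6, A=4, G=5.
G+C = 10, so %GC = 10/20 × 100 = 50%
Salt term: 16.6 × (0) = 0
GC term: 0.41 × 50 = 20.5; length term: −500/20 = −25
Tm = 81.5 + (0) + 20.5 − 25 = 77 → 77.0°C

77.0°C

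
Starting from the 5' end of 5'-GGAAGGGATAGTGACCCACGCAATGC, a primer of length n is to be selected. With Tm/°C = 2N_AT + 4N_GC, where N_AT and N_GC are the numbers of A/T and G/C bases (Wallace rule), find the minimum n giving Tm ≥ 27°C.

n = 9

First 8 bases: GGAAGGGA → Tm = 26°C (< 27°C)
First 9 bases: GGAAGGGAT → Tm = 28°C (≥ 27°C)
Each additional base adds 2°C (A/T) or 4°C (G/C), so Tm is non-decreasing in n; n = 9 is the first length to reach 27°C.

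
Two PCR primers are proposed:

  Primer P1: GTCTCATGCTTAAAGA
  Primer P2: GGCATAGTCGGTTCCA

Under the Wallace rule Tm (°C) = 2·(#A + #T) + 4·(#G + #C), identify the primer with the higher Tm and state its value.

Primer P1: A+T=10, G+C=6 → Tm = 2(10)+4(6) = 44°C
Primer P2: A+T=7, G+C=9 → Tm = 2(7)+4(9) = 50°C
44°C vs 50°C → primer P2 is higher.

Primer P2, 50°C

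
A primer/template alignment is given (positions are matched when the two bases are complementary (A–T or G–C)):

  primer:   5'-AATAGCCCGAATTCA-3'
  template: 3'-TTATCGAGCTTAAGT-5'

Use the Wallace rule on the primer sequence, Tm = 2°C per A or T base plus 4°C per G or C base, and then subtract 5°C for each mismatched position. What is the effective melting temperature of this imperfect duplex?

Primer base counts: A=6, T=3, G=2, C=4 → A+T=9, G+C=6
Perfect-match Tm = 2(9) + 4(6) = 18 + 24 = 42°C
Mismatches (positions where the bases are not complementary): 1 (at position 7)
Effective Tm = 42 − 1×5 = 42 − 5 = 37°C

37°C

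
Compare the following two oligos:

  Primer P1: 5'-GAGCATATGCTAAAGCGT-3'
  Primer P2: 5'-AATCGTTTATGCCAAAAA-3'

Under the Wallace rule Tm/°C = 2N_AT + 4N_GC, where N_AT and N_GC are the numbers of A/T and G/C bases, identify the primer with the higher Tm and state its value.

Primer P1: A+T=10, G+C=8 → Tm = 2(10)+4(8) = 52°C
Primer P2: A+T=13, G+C=5 → Tm = 2(13)+4(5) = 46°C
52°C vs 46°C → primer P1 is higher.

Primer P1, 52°C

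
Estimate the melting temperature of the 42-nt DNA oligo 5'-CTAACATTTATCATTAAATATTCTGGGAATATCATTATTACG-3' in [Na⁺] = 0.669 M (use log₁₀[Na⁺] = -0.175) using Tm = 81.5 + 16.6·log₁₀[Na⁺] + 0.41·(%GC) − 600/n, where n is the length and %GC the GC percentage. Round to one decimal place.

Length n = 42. G=4, T=17, C=6, A=15
G+C = 10, so %GC = 10/42 × 100 = 23.81%
Salt term: 16.6 × (-0.175) = -2.905
GC term: 0.41 × 23.81 = 9.762; length term: −600/42 = −14.286
Tm = 81.5 + (-2.905) + 9.762 − 14.286 = 74.071 → 74.1°C

74.1°C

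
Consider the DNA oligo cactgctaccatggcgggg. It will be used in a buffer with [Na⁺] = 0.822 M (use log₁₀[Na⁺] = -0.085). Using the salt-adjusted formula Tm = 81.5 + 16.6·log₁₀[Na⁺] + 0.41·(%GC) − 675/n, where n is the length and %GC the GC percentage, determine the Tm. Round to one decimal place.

72.6°C

Length n = 19. Scanning the sequence gives A=3, G=7, C=6, T=3.
G+C = 13, so %GC = 13/19 × 100 = 68.421%
Salt term: 16.6 × (-0.085) = -1.411
GC term: 0.41 × 68.421 = 28.053; length term: −675/19 = −35.526
Tm = 81.5 + (-1.411) + 28.053 − 35.526 = 72.616 → 72.6°C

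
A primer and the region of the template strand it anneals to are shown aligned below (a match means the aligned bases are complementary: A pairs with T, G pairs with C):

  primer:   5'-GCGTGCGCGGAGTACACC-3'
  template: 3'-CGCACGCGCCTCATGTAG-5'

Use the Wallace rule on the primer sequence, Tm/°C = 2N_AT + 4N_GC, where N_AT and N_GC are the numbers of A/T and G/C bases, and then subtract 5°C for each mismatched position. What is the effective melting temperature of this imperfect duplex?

Primer base counts: A=3, T=2, G=7, C=6 → A+T=5, G+C=13
Perfect-match Tm = 2(5) + 4(13) = 10 + 52 = 62°C
Mismatches (positions where the bases are not complementary): 1 (at position 17)
Effective Tm = 62 − 1×5 = 62 − 5 = 57°C

57°C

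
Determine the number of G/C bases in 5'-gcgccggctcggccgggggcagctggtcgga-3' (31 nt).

26

G=16, T=3, A=2, C=10
G+C = 16 + 10 = 26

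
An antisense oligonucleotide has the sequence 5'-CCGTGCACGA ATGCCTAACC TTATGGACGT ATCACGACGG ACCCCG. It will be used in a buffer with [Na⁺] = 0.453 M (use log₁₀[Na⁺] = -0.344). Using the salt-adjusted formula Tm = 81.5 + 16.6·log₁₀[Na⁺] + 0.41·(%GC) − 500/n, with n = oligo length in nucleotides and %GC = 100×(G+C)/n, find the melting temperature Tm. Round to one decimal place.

89.0°C

Length n = 46. G=11, C=16, T=8, A=11
G+C = 27, so %GC = 27/46 × 100 = 58.696%
Salt term: 16.6 × (-0.344) = -5.71
GC term: 0.41 × 58.696 = 24.065; length term: −500/46 = −10.87
Tm = 81.5 + (-5.71) + 24.065 − 10.87 = 88.985 → 89.0°C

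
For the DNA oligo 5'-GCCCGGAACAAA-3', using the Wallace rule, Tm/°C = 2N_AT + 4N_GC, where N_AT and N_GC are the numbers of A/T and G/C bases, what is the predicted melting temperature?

38°C

Base counts: G=3, C=4, T=0, A=5
AT pairs contribute 5, GC pairs contribute 7.
Tm = 2×5 + 4×7 = 38°C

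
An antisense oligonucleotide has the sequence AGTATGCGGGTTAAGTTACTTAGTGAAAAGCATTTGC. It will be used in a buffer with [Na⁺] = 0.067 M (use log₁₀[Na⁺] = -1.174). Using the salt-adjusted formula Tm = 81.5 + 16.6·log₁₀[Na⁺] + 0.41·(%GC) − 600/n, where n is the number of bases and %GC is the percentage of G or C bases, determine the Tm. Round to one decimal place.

Length n = 37. Base counts: T=12, G=10, C=4, A=11
G+C = 14, so %GC = 14/37 × 100 = 37.838%
Salt term: 16.6 × (-1.174) = -19.488
GC term: 0.41 × 37.838 = 15.514; length term: −600/37 = −16.216
Tm = 81.5 + (-19.488) + 15.514 − 16.216 = 61.31 → 61.3°C

61.3°C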